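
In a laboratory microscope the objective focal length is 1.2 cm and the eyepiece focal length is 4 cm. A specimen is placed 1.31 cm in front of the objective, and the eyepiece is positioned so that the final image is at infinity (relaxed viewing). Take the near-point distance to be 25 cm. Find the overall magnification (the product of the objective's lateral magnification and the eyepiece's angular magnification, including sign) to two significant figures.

Objective: 1/d_i = 1/f_obj - 1/d_o = 1/1.2 - 1/1.31 = 0.06997 cm^-1, so d_i = 14.291 cm.
m_obj = -d_i/d_o = -14.291/1.31 = -10.909.
Eyepiece angular magnification (image at infinity): M_eye = D/f_e = 25/4 = 6.250.
Overall M = m_obj x M_eye = (-10.909)(6.250) = -68.18.

-68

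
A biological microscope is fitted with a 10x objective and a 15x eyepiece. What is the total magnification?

150

The overall magnification of a compound microscope is the product of the objective and eyepiece magnifications:
M = M_obj x M_eye = 10 x 15 = 150.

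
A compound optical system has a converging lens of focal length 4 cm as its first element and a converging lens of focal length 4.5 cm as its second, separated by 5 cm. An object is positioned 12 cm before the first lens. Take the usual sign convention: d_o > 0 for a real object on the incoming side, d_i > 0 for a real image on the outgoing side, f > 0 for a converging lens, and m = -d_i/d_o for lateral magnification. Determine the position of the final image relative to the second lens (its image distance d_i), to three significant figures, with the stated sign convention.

First lens: d_i1 = 1/(1/4 - 1/12) = 6.000 cm.
Since 6.000 cm > 5 cm, the first image lies past the second lens and serves as a virtual object: d_o2 = L - d_i1 = -1.000 cm.
Second lens: d_i2 = 1/(1/4.5 - 1/(-1.000)) = 0.818 cm.

0.818 cm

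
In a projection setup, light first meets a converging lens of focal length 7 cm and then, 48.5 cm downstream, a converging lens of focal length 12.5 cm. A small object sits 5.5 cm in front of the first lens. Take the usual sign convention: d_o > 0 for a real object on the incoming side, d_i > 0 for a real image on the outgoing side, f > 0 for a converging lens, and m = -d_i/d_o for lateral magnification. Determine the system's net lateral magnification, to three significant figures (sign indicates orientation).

-0.946

Applying the thin-lens equation to the first lens, 1/7 = 1/5.5 + 1/d_i1, which gives d_i1 = -25.667 cm.
Its lateral magnification is m_1 = -d_i1/d_o1 = -(-25.667)/5.5 = 4.6667.
The intermediate image is virtual, 25.667 cm to the left of lens 1, so d_o2 = L - d_i1 = 48.5 - (-25.667) = 74.167 cm.
Applying the thin-lens equation again with f_2 = 12.5 cm and d_o2 = 74.167 cm gives d_i2 = 15.034 cm.
m_2 = -(15.034)/(74.167) = -0.2027.
Overall magnification: m = m_1 m_2 = -0.9459.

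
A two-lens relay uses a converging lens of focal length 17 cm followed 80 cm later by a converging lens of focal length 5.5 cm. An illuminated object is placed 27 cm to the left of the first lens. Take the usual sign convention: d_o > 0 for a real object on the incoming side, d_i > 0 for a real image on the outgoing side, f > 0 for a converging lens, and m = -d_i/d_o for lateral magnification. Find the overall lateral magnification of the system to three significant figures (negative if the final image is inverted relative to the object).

0.327

Applying the thin-lens equation to the first lens, 1/17 = 1/27 + 1/d_i1, which gives d_i1 = 45.900 cm.
Its lateral magnification is m_1 = -d_i1/d_o1 = -(45.900)/27 = -1.7000.
That image sits 34.100 cm in front of the second lens, so d_o2 = 34.100 cm.
Applying the thin-lens equation again with f_2 = 5.5 cm and d_o2 = 34.100 cm gives d_i2 = 6.558 cm.
m_2 = -(6.558)/(34.100) = -0.1923.
Total m = m_1 x m_2 = (-1.7000)(-0.1923) = 0.3269.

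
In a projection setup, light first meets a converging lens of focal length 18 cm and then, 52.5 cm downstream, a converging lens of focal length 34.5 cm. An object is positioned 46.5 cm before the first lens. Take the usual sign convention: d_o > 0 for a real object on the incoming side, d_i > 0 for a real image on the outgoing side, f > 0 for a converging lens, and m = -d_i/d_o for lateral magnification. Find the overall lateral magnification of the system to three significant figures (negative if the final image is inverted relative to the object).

First lens: d_i1 = 1/(1/18 - 1/46.5) = 29.368 cm.
m_1 = -(29.368)/46.5 = -0.6316.
Object distance for lens 2: d_o2 = 52.5 - 29.368 = 23.132 cm.
Second lens: d_i2 = 1/(1/34.5 - 1/(23.132)) = -70.198 cm.
m_2 = -(-70.198)/(23.132) = 3.0347.
Total m = m_1 x m_2 = (-0.6316)(3.0347) = -1.9167.

-1.92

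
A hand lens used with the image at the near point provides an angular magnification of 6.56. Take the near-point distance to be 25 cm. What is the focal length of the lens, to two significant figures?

4.5 cm

For the image at the near point, M = 1 + D/f.
f = D/(M - 1) = 25/(6.56 - 1) = 4.496 cm.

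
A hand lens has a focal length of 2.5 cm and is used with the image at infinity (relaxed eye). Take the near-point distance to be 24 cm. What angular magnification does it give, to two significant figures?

M = D/f = 24/2.5 = 9.600.

9.6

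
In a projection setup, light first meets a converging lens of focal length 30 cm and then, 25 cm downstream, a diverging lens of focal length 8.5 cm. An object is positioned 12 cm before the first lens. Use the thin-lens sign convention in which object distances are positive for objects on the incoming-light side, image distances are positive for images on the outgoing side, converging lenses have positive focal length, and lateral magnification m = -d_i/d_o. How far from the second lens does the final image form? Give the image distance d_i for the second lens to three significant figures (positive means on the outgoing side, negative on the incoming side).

-7.15 cm

Lens 1: 1/d_i1 = 1/f_1 - 1/d_o1 = 1/30 - 1/12 = -0.05000 cm^-1, so d_i1 = -20.000 cm.
With d_i1 < 0 the first image is virtual and lies on the object side; the object distance for lens 2 is d_o2 = 25 - (-20.000) = 45.000 cm.
Lens 2: 1/d_i2 = 1/f_2 - 1/d_o2 = 1/(-8.5) - 1/(45.000) = -0.13987 cm^-1, so d_i2 = -7.150 cm.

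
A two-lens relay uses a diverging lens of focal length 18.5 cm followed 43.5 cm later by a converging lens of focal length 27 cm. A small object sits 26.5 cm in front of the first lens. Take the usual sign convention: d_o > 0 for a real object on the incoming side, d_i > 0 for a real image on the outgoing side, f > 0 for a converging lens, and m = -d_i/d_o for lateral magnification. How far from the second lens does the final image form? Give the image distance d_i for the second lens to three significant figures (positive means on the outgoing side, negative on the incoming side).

Applying the thin-lens equation to the first lens, 1/(-18.5) = 1/26.5 + 1/d_i1, which gives d_i1 = -10.894 cm.
The intermediate image is virtual, 10.894 cm to the left of lens 1, so d_o2 = L - d_i1 = 43.5 - (-10.894) = 54.394 cm.
Applying the thin-lens equation again with f_2 = 27 cm and d_o2 = 54.394 cm gives d_i2 = 53.611 cm.

53.6 cm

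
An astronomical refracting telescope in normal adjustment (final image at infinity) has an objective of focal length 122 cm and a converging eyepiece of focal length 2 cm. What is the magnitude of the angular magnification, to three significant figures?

|M| = f_obj/|f_eye| = 122/2 = 61.000.

61.0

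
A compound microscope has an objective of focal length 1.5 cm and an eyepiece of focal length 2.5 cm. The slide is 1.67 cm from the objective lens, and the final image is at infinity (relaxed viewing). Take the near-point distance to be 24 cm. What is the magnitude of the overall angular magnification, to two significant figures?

85

Objective: 1/d_i = 1/f_obj - 1/d_o = 1/1.5 - 1/1.67 = 0.06786 cm^-1, so d_i = 14.735 cm.
m_obj = -d_i/d_o = -14.735/1.67 = -8.824.
Eyepiece angular magnification (image at infinity): M_eye = D/f_e = 24/2.5 = 9.600.
Overall M = m_obj x M_eye = (-8.824)(9.600) = -84.71.
|M| = 84.71.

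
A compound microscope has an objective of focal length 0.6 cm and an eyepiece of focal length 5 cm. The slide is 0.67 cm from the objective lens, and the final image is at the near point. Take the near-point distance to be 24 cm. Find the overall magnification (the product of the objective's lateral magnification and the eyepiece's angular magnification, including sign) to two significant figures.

-50

Objective: 1/d_i = 1/f_obj - 1/d_o = 1/0.6 - 1/0.67 = 0.17413 cm^-1, so d_i = 5.743 cm.
m_obj = -d_i/d_o = -5.743/0.67 = -8.571.
Eyepiece angular magnification (image at near point): M_eye = 1 + D/f_e = 1 + 24/5 = 5.800.
Overall M = m_obj x M_eye = (-8.571)(5.800) = -49.71.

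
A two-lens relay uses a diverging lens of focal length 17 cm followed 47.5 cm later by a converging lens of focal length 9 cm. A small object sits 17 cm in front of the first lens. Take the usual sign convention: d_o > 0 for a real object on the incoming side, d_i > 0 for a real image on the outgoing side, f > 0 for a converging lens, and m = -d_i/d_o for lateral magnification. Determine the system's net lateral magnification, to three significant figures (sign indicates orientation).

-0.0957

First lens: d_i1 = 1/(1/(-17) - 1/17) = -8.500 cm.
m_1 = -(-8.500)/17 = 0.5000.
With d_i1 < 0 the first image is virtual and lies on the object side; the object distance for lens 2 is d_o2 = 47.5 - (-8.500) = 56.000 cm.
Second lens: d_i2 = 1/(1/9 - 1/(56.000)) = 10.723 cm.
m_2 = -(10.723)/(56.000) = -0.1915.
Total m = m_1 x m_2 = (0.5000)(-0.1915) = -0.0957.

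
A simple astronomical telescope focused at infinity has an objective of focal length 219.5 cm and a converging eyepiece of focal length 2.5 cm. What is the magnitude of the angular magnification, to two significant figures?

88

|M| = f_obj/|f_eye| = 219.5/2.5 = 87.800.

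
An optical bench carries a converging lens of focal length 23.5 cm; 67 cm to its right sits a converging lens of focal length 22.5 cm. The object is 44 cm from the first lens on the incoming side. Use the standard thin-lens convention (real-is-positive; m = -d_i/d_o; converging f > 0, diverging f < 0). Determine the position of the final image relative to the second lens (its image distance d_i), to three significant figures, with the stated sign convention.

First lens: d_i1 = 1/(1/23.5 - 1/44) = 50.439 cm.
Object distance for lens 2: d_o2 = 67 - 50.439 = 16.561 cm.
Second lens: d_i2 = 1/(1/22.5 - 1/(16.561)) = -62.741 cm.

-62.7 cm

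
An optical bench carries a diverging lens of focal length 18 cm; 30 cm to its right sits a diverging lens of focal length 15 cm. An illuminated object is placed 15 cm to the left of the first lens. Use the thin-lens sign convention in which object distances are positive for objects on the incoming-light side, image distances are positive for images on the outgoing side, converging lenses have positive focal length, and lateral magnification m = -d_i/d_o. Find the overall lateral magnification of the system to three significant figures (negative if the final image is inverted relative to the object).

Lens 1: 1/d_i1 = 1/f_1 - 1/d_o1 = 1/(-18) - 1/15 = -0.12222 cm^-1, so d_i1 = -8.182 cm.
m_1 = -(-8.182)/15 = 0.5455.
The intermediate image is virtual, 8.182 cm to the left of lens 1, so d_o2 = L - d_i1 = 30 - (-8.182) = 38.182 cm.
Lens 2: 1/d_i2 = 1/f_2 - 1/d_o2 = 1/(-15) - 1/(38.182) = -0.09286 cm^-1, so d_i2 = -10.769 cm.
m_2 = -(-10.769)/(38.182) = 0.2821.
The system's lateral magnification is m_1 m_2 = (0.5455)(0.2821) = 0.1538.

0.154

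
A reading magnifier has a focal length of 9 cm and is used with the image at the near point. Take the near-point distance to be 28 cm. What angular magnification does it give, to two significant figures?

4.1

M = 1 + D/f = 1 + 28/9 = 4.111.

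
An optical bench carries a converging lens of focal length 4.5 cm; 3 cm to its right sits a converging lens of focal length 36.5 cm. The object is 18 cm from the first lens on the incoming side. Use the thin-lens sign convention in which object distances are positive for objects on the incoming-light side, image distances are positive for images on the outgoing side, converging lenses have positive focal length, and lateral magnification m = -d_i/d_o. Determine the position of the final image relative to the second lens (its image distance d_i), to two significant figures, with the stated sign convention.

2.8 cm

First lens: d_i1 = 1/(1/4.5 - 1/18) = 6.000 cm.
This image would form 6.000 cm past lens 1, i.e. 3.000 cm beyond lens 2, so it is a virtual object for lens 2: d_o2 = 3 - 6.000 = -3.000 cm.
Second lens: d_i2 = 1/(1/36.5 - 1/(-3.000)) = 2.772 cm.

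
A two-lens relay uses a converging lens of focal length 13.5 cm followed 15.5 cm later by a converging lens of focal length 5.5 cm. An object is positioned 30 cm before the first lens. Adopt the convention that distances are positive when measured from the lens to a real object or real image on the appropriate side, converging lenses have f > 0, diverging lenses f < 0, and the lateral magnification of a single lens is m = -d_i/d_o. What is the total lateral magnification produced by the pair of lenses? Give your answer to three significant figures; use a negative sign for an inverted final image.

Applying the thin-lens equation to the first lens, 1/13.5 = 1/30 + 1/d_i1, which gives d_i1 = 24.545 cm.
Its lateral magnification is m_1 = -d_i1/d_o1 = -(24.545)/30 = -0.8182.
Since 24.545 cm > 15.5 cm, the first image lies past the second lens and serves as a virtual object: d_o2 = L - d_i1 = -9.045 cm.
Applying the thin-lens equation again with f_2 = 5.5 cm and d_o2 = -9.045 cm gives d_i2 = 3.420 cm.
m_2 = -(3.420)/(-9.045) = 0.3781.
The system's lateral magnification is m_1 m_2 = (-0.8182)(0.3781) = -0.3094.

-0.309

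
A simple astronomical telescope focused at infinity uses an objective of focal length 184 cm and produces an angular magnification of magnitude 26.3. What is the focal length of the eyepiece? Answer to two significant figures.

|M| = f_obj/f_eye, so f_eye = f_obj/|M| = 184/26.3 = 6.996 cm.

7.0 cm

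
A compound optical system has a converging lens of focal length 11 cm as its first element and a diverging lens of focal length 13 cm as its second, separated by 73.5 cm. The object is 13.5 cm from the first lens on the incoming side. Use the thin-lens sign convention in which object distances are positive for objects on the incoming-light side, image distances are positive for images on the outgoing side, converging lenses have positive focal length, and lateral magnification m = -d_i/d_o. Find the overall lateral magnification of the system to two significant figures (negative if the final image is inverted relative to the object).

-2.1

First lens: d_i1 = 1/(1/11 - 1/13.5) = 59.400 cm.
m_1 = -(59.400)/13.5 = -4.4000.
The intermediate image is 59.400 cm to the right of lens 1, so d_o2 = L - d_i1 = 73.5 - 59.400 = 14.100 cm.
Second lens: d_i2 = 1/(1/(-13) - 1/(14.100)) = -6.764 cm.
m_2 = -(-6.764)/(14.100) = 0.4797.
Overall magnification: m = m_1 m_2 = -2.1107.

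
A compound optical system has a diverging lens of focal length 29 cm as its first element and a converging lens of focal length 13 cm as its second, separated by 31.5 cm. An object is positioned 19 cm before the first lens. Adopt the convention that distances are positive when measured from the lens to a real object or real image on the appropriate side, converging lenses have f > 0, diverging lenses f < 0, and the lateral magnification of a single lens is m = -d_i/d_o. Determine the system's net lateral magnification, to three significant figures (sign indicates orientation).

First lens: d_i1 = 1/(1/(-29) - 1/19) = -11.479 cm.
m_1 = -(-11.479)/19 = 0.6042.
With d_i1 < 0 the first image is virtual and lies on the object side; the object distance for lens 2 is d_o2 = 31.5 - (-11.479) = 42.979 cm.
Second lens: d_i2 = 1/(1/13 - 1/(42.979)) = 18.637 cm.
m_2 = -(18.637)/(42.979) = -0.4336.
Overall magnification: m = m_1 m_2 = -0.2620.

-0.262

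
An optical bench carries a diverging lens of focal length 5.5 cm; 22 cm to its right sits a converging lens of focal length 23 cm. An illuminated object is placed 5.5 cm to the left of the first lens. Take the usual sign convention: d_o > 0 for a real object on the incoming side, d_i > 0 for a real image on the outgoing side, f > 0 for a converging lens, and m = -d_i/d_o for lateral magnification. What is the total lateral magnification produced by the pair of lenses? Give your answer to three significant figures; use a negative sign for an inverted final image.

-6.57

Lens 1: 1/d_i1 = 1/f_1 - 1/d_o1 = 1/(-5.5) - 1/5.5 = -0.36364 cm^-1, so d_i1 = -2.750 cm.
m_1 = -(-2.750)/5.5 = 0.5000.
With d_i1 < 0 the first image is virtual and lies on the object side; the object distance for lens 2 is d_o2 = 22 - (-2.750) = 24.750 cm.
Lens 2: 1/d_i2 = 1/f_2 - 1/d_o2 = 1/23 - 1/(24.750) = 0.00307 cm^-1, so d_i2 = 325.286 cm.
m_2 = -(325.286)/(24.750) = -13.1429.
The system's lateral magnification is m_1 m_2 = (0.5000)(-13.1429) = -6.5714.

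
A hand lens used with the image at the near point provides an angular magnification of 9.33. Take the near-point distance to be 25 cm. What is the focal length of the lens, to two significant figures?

For the image at the near point, M = 1 + D/f.
f = D/(M - 1) = 25/(9.33 - 1) = 3.001 cm.

3.0 cm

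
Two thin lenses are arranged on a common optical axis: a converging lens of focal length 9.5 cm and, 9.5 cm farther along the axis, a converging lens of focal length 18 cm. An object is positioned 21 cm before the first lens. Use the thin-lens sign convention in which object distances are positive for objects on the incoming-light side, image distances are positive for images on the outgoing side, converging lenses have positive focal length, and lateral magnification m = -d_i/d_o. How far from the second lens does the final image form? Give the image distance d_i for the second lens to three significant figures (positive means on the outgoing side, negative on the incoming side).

5.47 cm

Applying the thin-lens equation to the first lens, 1/9.5 = 1/21 + 1/d_i1, which gives d_i1 = 17.348 cm.
Since 17.348 cm > 9.5 cm, the first image lies past the second lens and serves as a virtual object: d_o2 = L - d_i1 = -7.848 cm.
Applying the thin-lens equation again with f_2 = 18 cm and d_o2 = -7.848 cm gives d_i2 = 5.465 cm.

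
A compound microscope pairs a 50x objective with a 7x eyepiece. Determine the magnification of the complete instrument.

The overall magnification of a compound microscope is the product of the objective and eyepiece magnifications:
M = M_obj x M_eye = 50 x 7 = 350.

350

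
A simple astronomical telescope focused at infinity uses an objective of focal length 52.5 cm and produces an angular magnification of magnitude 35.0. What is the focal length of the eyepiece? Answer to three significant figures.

|M| = f_obj/f_eye, so f_eye = f_obj/|M| = 52.5/35.0 = 1.500 cm.

1.50 cm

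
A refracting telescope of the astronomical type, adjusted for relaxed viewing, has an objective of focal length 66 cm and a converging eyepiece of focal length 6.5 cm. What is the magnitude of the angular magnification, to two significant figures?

|M| = f_obj/|f_eye| = 66/6.5 = 10.154.

10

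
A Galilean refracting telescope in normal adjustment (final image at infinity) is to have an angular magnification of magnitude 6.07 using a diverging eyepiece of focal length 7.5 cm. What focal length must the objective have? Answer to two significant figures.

46 cm

|M| = f_obj/|f_eye|, so f_obj = |M| x |f_eye| = 6.07 x 7.5 = 45.525 cm.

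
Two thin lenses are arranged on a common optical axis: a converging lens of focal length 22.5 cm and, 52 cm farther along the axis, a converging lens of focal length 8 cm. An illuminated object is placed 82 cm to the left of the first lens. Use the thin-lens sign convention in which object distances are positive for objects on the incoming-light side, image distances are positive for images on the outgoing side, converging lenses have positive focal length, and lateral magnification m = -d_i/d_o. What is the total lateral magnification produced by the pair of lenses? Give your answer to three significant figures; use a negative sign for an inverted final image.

0.233

Lens 1: 1/d_i1 = 1/f_1 - 1/d_o1 = 1/22.5 - 1/82 = 0.03225 cm^-1, so d_i1 = 31.008 cm.
m_1 = -(31.008)/82 = -0.3782.
Object distance for lens 2: d_o2 = 52 - 31.008 = 20.992 cm.
Lens 2: 1/d_i2 = 1/f_2 - 1/d_o2 = 1/8 - 1/(20.992) = 0.07736 cm^-1, so d_i2 = 12.926 cm.
m_2 = -(12.926)/(20.992) = -0.6158.
Total m = m_1 x m_2 = (-0.3782)(-0.6158) = 0.2329.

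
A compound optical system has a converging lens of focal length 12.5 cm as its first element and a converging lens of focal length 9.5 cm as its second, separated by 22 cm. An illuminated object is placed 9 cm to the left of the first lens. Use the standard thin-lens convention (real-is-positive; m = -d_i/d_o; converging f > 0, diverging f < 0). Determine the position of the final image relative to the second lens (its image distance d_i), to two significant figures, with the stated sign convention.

12 cm

First lens: d_i1 = 1/(1/12.5 - 1/9) = -32.143 cm.
With d_i1 < 0 the first image is virtual and lies on the object side; the object distance for lens 2 is d_o2 = 22 - (-32.143) = 54.143 cm.
Second lens: d_i2 = 1/(1/9.5 - 1/(54.143)) = 11.522 cm.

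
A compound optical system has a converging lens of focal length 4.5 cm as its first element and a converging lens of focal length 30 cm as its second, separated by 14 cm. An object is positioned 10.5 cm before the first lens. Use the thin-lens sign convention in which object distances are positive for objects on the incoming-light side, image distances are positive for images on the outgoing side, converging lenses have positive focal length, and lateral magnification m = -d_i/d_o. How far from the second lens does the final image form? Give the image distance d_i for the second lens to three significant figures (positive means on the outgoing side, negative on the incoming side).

Applying the thin-lens equation to the first lens, 1/4.5 = 1/10.5 + 1/d_i1, which gives d_i1 = 7.875 cm.
That image sits 6.125 cm in front of the second lens, so d_o2 = 6.125 cm.
Applying the thin-lens equation again with f_2 = 30 cm and d_o2 = 6.125 cm gives d_i2 = -7.696 cm.

-7.70 cm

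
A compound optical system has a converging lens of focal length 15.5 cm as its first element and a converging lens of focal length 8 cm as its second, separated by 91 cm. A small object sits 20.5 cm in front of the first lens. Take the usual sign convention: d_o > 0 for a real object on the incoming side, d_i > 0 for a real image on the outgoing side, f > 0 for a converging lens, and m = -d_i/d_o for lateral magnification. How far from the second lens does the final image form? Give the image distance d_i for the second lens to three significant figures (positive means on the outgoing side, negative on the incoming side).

11.3 cm

First lens: d_i1 = 1/(1/15.5 - 1/20.5) = 63.550 cm.
That image sits 27.450 cm in front of the second lens, so d_o2 = 27.450 cm.
Second lens: d_i2 = 1/(1/8 - 1/(27.450)) = 11.290 cm.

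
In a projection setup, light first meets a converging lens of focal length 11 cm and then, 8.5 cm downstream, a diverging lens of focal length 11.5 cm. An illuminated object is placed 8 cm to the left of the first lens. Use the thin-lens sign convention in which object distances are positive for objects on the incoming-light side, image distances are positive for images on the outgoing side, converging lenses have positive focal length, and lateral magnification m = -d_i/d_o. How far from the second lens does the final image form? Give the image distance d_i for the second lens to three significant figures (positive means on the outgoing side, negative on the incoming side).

-8.82 cm

Applying the thin-lens equation to the first lens, 1/11 = 1/8 + 1/d_i1, which gives d_i1 = -29.333 cm.
The intermediate image is virtual, 29.333 cm to the left of lens 1, so d_o2 = L - d_i1 = 8.5 - (-29.333) = 37.833 cm.
Applying the thin-lens equation again with f_2 = -11.5 cm and d_o2 = 37.833 cm gives d_i2 = -8.819 cm.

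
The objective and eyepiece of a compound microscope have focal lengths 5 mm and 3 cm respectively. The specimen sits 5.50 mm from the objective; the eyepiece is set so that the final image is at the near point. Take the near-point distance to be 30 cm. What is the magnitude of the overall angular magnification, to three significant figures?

Convert to cm: f_obj = 5 mm = 0.5 cm; d_o = 5.50 mm = 0.55 cm.
Objective: 1/d_i = 1/f_obj - 1/d_o = 1/0.5 - 1/0.55 = 0.18182 cm^-1, so d_i = 5.500 cm.
m_obj = -d_i/d_o = -5.500/0.55 = -10.000.
Eyepiece angular magnification (image at near point): M_eye = 1 + D/f_e = 1 + 30/3 = 11.000.
Overall M = m_obj x M_eye = (-10.000)(11.000) = -110.00.
|M| = 110.00.

110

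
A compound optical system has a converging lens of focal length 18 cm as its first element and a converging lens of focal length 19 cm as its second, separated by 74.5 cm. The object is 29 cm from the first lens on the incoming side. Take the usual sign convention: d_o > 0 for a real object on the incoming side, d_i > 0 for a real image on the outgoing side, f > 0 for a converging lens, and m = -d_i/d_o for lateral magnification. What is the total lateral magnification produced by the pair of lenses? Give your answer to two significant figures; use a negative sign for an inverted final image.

3.9

First lens: d_i1 = 1/(1/18 - 1/29) = 47.455 cm.
m_1 = -(47.455)/29 = -1.6364.
Object distance for lens 2: d_o2 = 74.5 - 47.455 = 27.045 cm.
Second lens: d_i2 = 1/(1/19 - 1/(27.045)) = 63.870 cm.
m_2 = -(63.870)/(27.045) = -2.3616.
Overall magnification: m = m_1 m_2 = 3.8644.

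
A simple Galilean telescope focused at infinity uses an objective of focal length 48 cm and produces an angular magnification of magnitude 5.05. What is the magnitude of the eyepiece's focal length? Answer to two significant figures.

|M| = f_obj/|f_eye|, so |f_eye| = f_obj/|M| = 48/5.05 = 9.505 cm.
(The eyepiece is diverging, so its signed focal length is -9.505 cm.)

9.5 cm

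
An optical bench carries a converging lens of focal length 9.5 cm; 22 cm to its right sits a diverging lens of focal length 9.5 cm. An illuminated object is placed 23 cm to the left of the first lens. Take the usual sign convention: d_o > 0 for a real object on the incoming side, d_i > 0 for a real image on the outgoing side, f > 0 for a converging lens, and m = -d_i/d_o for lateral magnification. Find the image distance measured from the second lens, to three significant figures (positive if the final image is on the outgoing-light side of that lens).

-3.61 cm

First lens: d_i1 = 1/(1/9.5 - 1/23) = 16.185 cm.
That image sits 5.815 cm in front of the second lens, so d_o2 = 5.815 cm.
Second lens: d_i2 = 1/(1/(-9.5) - 1/(5.815)) = -3.607 cm.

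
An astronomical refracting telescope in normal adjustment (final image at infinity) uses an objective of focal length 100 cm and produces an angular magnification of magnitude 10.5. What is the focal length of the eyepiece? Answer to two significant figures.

|M| = f_obj/f_eye, so f_eye = f_obj/|M| = 100/10.5 = 9.524 cm.

9.5 cm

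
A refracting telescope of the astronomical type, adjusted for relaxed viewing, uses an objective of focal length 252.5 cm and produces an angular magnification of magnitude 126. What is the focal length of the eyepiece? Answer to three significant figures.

2.00 cm

|M| = f_obj/f_eye, so f_eye = f_obj/|M| = 252.5/126.0 = 2.004 cm.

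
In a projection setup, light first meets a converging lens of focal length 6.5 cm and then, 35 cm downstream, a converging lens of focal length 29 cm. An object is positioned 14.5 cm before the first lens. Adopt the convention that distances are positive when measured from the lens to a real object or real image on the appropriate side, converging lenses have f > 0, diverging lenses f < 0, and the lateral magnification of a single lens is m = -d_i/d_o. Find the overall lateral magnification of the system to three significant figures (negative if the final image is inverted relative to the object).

-4.08

Applying the thin-lens equation to the first lens, 1/6.5 = 1/14.5 + 1/d_i1, which gives d_i1 = 11.781 cm.
Its lateral magnification is m_1 = -d_i1/d_o1 = -(11.781)/14.5 = -0.8125.
That image sits 23.219 cm in front of the second lens, so d_o2 = 23.219 cm.
Applying the thin-lens equation again with f_2 = 29 cm and d_o2 = 23.219 cm gives d_i2 = -116.470 cm.
m_2 = -(-116.470)/(23.219) = 5.0162.
Overall magnification: m = m_1 m_2 = -4.0757.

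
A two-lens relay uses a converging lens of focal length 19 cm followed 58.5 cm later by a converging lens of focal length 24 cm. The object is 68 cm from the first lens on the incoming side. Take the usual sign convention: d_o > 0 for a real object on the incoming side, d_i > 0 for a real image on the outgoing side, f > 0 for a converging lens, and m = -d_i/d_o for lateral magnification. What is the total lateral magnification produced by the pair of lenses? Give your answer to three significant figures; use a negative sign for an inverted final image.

1.14

Lens 1: 1/d_i1 = 1/f_1 - 1/d_o1 = 1/19 - 1/68 = 0.03793 cm^-1, so d_i1 = 26.367 cm.
m_1 = -(26.367)/68 = -0.3878.
The intermediate image is 26.367 cm to the right of lens 1, so d_o2 = L - d_i1 = 58.5 - 26.367 = 32.133 cm.
Lens 2: 1/d_i2 = 1/f_2 - 1/d_o2 = 1/24 - 1/(32.133) = 0.01055 cm^-1, so d_i2 = 94.826 cm.
m_2 = -(94.826)/(32.133) = -2.9511.
The system's lateral magnification is m_1 m_2 = (-0.3878)(-2.9511) = 1.1443.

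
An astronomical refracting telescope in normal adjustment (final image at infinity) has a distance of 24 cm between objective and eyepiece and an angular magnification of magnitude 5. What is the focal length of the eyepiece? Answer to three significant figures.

4.00 cm

In normal adjustment the tube length equals f_obj + f_eye and |M| = f_obj/f_eye.
So f_obj = 5 f_eye and 5 f_eye + f_eye = 24 cm, giving f_eye = 24/6 = 4.000 cm and f_obj = 20.000 cm.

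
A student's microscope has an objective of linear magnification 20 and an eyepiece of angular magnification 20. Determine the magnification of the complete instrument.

The overall magnification of a compound microscope is the product of the objective and eyepiece magnifications:
M = M_obj x M_eye = 20 x 20 = 400.

400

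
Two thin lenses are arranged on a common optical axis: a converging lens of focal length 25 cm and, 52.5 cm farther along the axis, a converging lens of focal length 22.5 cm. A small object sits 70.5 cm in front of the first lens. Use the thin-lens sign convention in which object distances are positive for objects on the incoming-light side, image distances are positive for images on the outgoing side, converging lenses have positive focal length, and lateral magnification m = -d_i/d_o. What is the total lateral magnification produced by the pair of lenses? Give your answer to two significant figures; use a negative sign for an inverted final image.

-1.4

Applying the thin-lens equation to the first lens, 1/25 = 1/70.5 + 1/d_i1, which gives d_i1 = 38.736 cm.
Its lateral magnification is m_1 = -d_i1/d_o1 = -(38.736)/70.5 = -0.5495.
The intermediate image is 38.736 cm to the right of lens 1, so d_o2 = L - d_i1 = 52.5 - 38.736 = 13.764 cm.
Applying the thin-lens equation again with f_2 = 22.5 cm and d_o2 = 13.764 cm gives d_i2 = -35.448 cm.
m_2 = -(-35.448)/(13.764) = 2.5755.
Overall magnification: m = m_1 m_2 = -1.4151.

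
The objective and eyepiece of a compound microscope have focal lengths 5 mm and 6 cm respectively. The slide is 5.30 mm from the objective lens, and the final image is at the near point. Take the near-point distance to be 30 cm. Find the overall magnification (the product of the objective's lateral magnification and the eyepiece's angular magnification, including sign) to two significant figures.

Convert to cm: f_obj = 5 mm = 0.5 cm; d_o = 5.30 mm = 0.53 cm.
Objective: 1/d_i = 1/f_obj - 1/d_o = 1/0.5 - 1/0.53 = 0.11321 cm^-1, so d_i = 8.833 cm.
m_obj = -d_i/d_o = -8.833/0.53 = -16.667.
Eyepiece angular magnification (image at near point): M_eye = 1 + D/f_e = 1 + 30/6 = 6.000.
Overall M = m_obj x M_eye = (-16.667)(6.000) = -100.00.

-100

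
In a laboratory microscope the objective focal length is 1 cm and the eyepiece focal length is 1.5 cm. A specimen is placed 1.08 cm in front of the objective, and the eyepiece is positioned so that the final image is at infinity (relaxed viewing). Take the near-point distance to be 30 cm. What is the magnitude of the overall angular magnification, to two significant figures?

250

Objective: 1/d_i = 1/f_obj - 1/d_o = 1/1 - 1/1.08 = 0.07407 cm^-1, so d_i = 13.500 cm.
m_obj = -d_i/d_o = -13.500/1.08 = -12.500.
Eyepiece angular magnification (image at infinity): M_eye = D/f_e = 30/1.5 = 20.000.
Overall M = m_obj x M_eye = (-12.500)(20.000) = -250.00.
|M| = 250.00.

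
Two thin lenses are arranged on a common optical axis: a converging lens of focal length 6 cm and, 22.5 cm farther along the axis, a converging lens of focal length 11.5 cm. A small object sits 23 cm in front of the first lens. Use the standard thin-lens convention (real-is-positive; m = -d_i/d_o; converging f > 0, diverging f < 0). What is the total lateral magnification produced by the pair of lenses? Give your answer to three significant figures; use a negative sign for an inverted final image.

1.41

First lens: d_i1 = 1/(1/6 - 1/23) = 8.118 cm.
m_1 = -(8.118)/23 = -0.3529.
The intermediate image is 8.118 cm to the right of lens 1, so d_o2 = L - d_i1 = 22.5 - 8.118 = 14.382 cm.
Second lens: d_i2 = 1/(1/11.5 - 1/(14.382)) = 57.383 cm.
m_2 = -(57.383)/(14.382) = -3.9898.
The system's lateral magnification is m_1 m_2 = (-0.3529)(-3.9898) = 1.4082.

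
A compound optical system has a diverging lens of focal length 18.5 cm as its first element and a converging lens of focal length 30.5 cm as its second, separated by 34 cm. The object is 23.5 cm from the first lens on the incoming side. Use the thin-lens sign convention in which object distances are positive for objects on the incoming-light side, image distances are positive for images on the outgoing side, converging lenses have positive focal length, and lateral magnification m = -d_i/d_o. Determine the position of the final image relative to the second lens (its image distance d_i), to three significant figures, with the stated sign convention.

Lens 1: 1/d_i1 = 1/f_1 - 1/d_o1 = 1/(-18.5) - 1/23.5 = -0.09661 cm^-1, so d_i1 = -10.351 cm.
The intermediate image is virtual, 10.351 cm to the left of lens 1, so d_o2 = L - d_i1 = 34 - (-10.351) = 44.351 cm.
Lens 2: 1/d_i2 = 1/f_2 - 1/d_o2 = 1/30.5 - 1/(44.351) = 0.01024 cm^-1, so d_i2 = 97.660 cm.

97.7 cm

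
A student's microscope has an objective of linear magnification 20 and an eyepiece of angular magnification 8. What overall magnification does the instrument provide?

The overall magnification of a compound microscope is the product of the objective and eyepiece magnifications:
M = M_obj x M_eye = 20 x 8 = 160.

160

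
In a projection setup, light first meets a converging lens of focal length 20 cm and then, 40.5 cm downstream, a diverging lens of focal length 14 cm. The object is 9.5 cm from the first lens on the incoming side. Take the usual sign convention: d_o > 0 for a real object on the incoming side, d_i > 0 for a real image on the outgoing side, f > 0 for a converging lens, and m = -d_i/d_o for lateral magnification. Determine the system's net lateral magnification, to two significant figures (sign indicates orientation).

0.37

First lens: d_i1 = 1/(1/20 - 1/9.5) = -18.095 cm.
m_1 = -(-18.095)/9.5 = 1.9048.
The intermediate image is virtual, 18.095 cm to the left of lens 1, so d_o2 = L - d_i1 = 40.5 - (-18.095) = 58.595 cm.
Second lens: d_i2 = 1/(1/(-14) - 1/(58.595)) = -11.300 cm.
m_2 = -(-11.300)/(58.595) = 0.1929.
Overall magnification: m = m_1 m_2 = 0.3673.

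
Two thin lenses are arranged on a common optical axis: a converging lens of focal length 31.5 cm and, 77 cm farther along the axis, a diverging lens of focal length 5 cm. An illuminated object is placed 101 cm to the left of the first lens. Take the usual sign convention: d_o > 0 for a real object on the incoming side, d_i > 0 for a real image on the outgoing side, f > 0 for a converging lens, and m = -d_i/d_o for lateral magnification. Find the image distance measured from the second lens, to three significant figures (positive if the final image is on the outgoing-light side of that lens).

-4.31 cm

First lens: d_i1 = 1/(1/31.5 - 1/101) = 45.777 cm.
The intermediate image is 45.777 cm to the right of lens 1, so d_o2 = L - d_i1 = 77 - 45.777 = 31.223 cm.
Second lens: d_i2 = 1/(1/(-5) - 1/(31.223)) = -4.310 cm.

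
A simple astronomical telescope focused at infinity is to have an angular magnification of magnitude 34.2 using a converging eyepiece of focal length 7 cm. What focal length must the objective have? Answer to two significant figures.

|M| = f_obj/|f_eye|, so f_obj = |M| x |f_eye| = 34.2 x 7 = 239.400 cm.

240 cm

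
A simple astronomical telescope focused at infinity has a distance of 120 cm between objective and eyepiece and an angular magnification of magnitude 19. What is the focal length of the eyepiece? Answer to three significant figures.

6.00 cm

In normal adjustment the tube length equals f_obj + f_eye and |M| = f_obj/f_eye.
So f_obj = 19 f_eye and 19 f_eye + f_eye = 120 cm, giving f_eye = 120/20 = 6.000 cm and f_obj = 114.000 cm.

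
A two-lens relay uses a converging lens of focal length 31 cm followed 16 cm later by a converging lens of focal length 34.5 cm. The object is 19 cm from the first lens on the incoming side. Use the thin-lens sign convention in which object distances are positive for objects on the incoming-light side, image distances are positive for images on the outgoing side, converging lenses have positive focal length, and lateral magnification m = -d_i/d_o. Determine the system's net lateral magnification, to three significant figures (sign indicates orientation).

First lens: d_i1 = 1/(1/31 - 1/19) = -49.083 cm.
m_1 = -(-49.083)/19 = 2.5833.
With d_i1 < 0 the first image is virtual and lies on the object side; the object distance for lens 2 is d_o2 = 16 - (-49.083) = 65.083 cm.
Second lens: d_i2 = 1/(1/34.5 - 1/(65.083)) = 73.418 cm.
m_2 = -(73.418)/(65.083) = -1.1281.
Total m = m_1 x m_2 = (2.5833)(-1.1281) = -2.9142.

-2.91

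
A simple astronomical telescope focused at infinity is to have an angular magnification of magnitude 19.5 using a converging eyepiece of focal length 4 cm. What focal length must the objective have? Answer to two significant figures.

78 cm

|M| = f_obj/|f_eye|, so f_obj = |M| x |f_eye| = 19.5 x 4 = 78.000 cm.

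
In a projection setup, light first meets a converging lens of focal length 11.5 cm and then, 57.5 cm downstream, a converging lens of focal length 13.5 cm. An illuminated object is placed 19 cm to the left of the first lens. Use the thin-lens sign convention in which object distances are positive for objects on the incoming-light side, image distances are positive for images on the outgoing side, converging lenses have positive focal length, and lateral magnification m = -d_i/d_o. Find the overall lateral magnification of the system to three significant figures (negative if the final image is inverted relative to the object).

Applying the thin-lens equation to the first lens, 1/11.5 = 1/19 + 1/d_i1, which gives d_i1 = 29.133 cm.
Its lateral magnification is m_1 = -d_i1/d_o1 = -(29.133)/19 = -1.5333.
Object distance for lens 2: d_o2 = 57.5 - 29.133 = 28.367 cm.
Applying the thin-lens equation again with f_2 = 13.5 cm and d_o2 = 28.367 cm gives d_i2 = 25.759 cm.
m_2 = -(25.759)/(28.367) = -0.9081.
Total m = m_1 x m_2 = (-1.5333)(-0.9081) = 1.3924.

1.39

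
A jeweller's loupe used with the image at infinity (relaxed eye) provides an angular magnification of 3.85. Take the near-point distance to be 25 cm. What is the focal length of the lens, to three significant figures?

6.49 cm

For the image at infinity, M = D/f.
f = D/M = 25/3.85 = 6.494 cm.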